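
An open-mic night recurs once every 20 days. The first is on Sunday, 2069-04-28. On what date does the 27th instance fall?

2070-09-30

The 27th occurrence is 26 intervals after the first: 26 × 20 = 520 days after 2069-04-28.
April has 30 days — 2 days to the end of April leaves 518.
From end of April to end of 2069 is 245 days (273 left).
January has 31 days (242 left).
February has 28 days (214 left).
March has 31 days (183 left).
April has 30 days (153 left).
May has 31 days (122 left).
June has 30 days (92 left).
July has 31 days (61 left).
August has 31 days (30 left).
30 days into September → 2070-09-30.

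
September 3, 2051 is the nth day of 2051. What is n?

Days in months before September: 31 + 28 + 31 + 30 + 31 + 30 + 31 + 31 = 243.
Plus 3 days into September → day 246.

246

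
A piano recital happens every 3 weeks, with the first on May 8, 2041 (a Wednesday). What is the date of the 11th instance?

December 4, 2041

The 11th occurrence is 10 intervals after the first: 10 × 21 = 210 days after May 8, 2041.
May has 31 days — 23 days to the end of May leaves 187.
June has 30 days (157 left).
July has 31 days (126 left).
August has 31 days (95 left).
September has 30 days (65 left).
October has 31 days (34 left).
November has 30 days (4 left).
4 days into December → December 4, 2041.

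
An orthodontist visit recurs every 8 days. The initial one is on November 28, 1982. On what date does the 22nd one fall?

May 15, 1983

The 22nd occurrence is 21 intervals after the first: 21 × 8 = 168 days after November 28, 1982.
November has 30 days — 2 days to the end of November leaves 166.
December has 31 days (135 left).
January has 31 days (104 left).
February has 28 days (76 left).
March has 31 days (45 left).
April has 30 days (15 left).
15 days into May → May 15, 1983.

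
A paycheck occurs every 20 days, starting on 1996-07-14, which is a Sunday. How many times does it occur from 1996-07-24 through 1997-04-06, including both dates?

Occurrences land 20·i days after 1996-07-14 for i = 0, 1, 2, …
1996-07-24 is 10 days after the start; 10 ÷ 20 = 0 remainder 10; since the remainder is 10, round up to i = 1. First occurrence in the window: #2 on 1996-08-03 (1×20 = 20 days in).
1997-04-06 is 266 days after the start; 266 ÷ 20 = 13 remainder 6. Last occurrence in the window: #14 on 1997-03-31.
Occurrences #2 through #14: 13 in total.

13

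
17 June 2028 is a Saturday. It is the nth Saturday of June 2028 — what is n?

Day 17 falls in week ⌈17/7⌉ of the month.
Days 1–7 hold the 1st Saturday, 8–14 the 2nd, 15–21 the 3rd, 22–28 the 4th, 29–31 the 5th.
17 is in the range for the 3rd.

3rd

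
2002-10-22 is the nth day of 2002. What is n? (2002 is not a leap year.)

Days in months before October: 31 + 28 + 31 + 30 + 31 + 30 + 31 + 31 + 30 = 273.
Plus 22 days into October → day 295.

295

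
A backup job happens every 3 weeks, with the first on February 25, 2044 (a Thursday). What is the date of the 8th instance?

The 8th occurrence is 7 intervals after the first: 7 × 21 = 147 days after February 25, 2044.
February has 29 days — 4 days to the end of February leaves 143.
March has 31 days (112 left).
April has 30 days (82 left).
May has 31 days (51 left).
June has 30 days (21 left).
21 days into July → July 21, 2044.

July 21, 2044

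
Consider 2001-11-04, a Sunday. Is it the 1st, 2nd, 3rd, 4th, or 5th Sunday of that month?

Day 4 falls in week ⌈4/7⌉ of the month.
Days 1–7 hold the 1st Sunday, 8–14 the 2nd, 15–21 the 3rd, 22–28 the 4th, 29–31 the 5th.
4 is in the range for the 1st.

1st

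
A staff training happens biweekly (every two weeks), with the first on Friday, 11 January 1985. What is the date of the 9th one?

3 May 1985

The 9th occurrence is 8 intervals after the first: 8 × 14 = 112 days after 11 January 1985.
January has 31 days — 20 days to the end of January leaves 92.
February has 28 days (64 left).
March has 31 days (33 left).
April has 30 days (3 left).
3 days into May → 3 May 1985.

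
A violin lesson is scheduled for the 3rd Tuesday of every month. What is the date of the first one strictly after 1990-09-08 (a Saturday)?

September 1990 starts on a Saturday; its first Tuesday is the 4th, so the 3rd Tuesday is the 18th — 1990-09-18.
1990-09-18 is after 1990-09-08, so that is the next one.

1990-09-18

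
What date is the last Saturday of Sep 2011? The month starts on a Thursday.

Sep 24, 2011

Sep 2011 begins on a Thursday, so the first Saturday is Sep 3 (2 days later).
Sep 2011 has 30 days. Adding weeks: 3, 10, 17, 24 — the last one ≤ 30 is the 24th.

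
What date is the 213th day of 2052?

31 July 2052

January has 31 days (213 − 31 = 182 remain).
February has 29 days (182 − 29 = 153 remain).
March has 31 days (153 − 31 = 122 remain).
April has 30 days (122 − 30 = 92 remain).
May has 31 days (92 − 31 = 61 remain).
June has 30 days (61 − 30 = 31 remain).
31 into July → July 31.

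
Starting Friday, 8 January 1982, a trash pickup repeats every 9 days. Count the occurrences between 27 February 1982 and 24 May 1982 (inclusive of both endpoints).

10

Occurrences land 9·i days after 8 January 1982 for i = 0, 1, 2, …
27 February 1982 is 50 days after the start; 50 ÷ 9 = 5 remainder 5; since the remainder is 5, round up to i = 6. First occurrence in the window: #7 on 3 March 1982 (6×9 = 54 days in).
24 May 1982 is 136 days after the start; 136 ÷ 9 = 15 remainder 1. Last occurrence in the window: #16 on 23 May 1982.
Occurrences #7 through #16: 10 in total.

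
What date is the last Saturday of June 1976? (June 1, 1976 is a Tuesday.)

June 26, 1976

June 1976 begins on a Tuesday, so the first Saturday is June 5 (4 days later).
June 1976 has 30 days. Adding weeks: 5, 12, 19, 26 — the last one ≤ 30 is the 26th.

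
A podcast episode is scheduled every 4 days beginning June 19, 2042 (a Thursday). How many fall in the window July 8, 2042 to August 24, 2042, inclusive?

12

Occurrences land 4·i days after June 19, 2042 for i = 0, 1, 2, …
July 8, 2042 is 19 days after the start; 19 ÷ 4 = 4 remainder 3; since the remainder is 3, round up to i = 5. First occurrence in the window: #6 on July 9, 2042 (5×4 = 20 days in).
August 24, 2042 is 66 days after the start; 66 ÷ 4 = 16 remainder 2. Last occurrence in the window: #17 on August 22, 2042.
Occurrences #6 through #17: 12 in total.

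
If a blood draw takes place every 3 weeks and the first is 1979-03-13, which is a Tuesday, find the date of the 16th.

The 16th occurrence is 15 intervals after the first: 15 × 21 = 315 days after 1979-03-13.
March has 31 days — 18 days to the end of March leaves 297.
April has 30 days (267 left).
May has 31 days (236 left).
June has 30 days (206 left).
July has 31 days (175 left).
August has 31 days (144 left).
September has 30 days (114 left).
October has 31 days (83 left).
November has 30 days (53 left).
December has 31 days (22 left).
22 days into January → 1980-01-22.

1980-01-22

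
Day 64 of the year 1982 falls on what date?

1982-03-05

January has 31 days (64 − 31 = 33 remain).
February has 28 days (33 − 28 = 5 remain).
5 into March → March 5.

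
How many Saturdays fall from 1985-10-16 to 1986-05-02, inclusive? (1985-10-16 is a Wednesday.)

28

1985-10-16 is a Wednesday; the first Saturday on or after it is 1985-10-19 (3 days later).
From 1985-10-19 to 1986-05-02: 12 + 30 + 31 + 31 + 28 + 31 + 30 + 2 = 195 days (rest of October, November, December, January, February, March, April, May).
195 ÷ 7 = 27 full weeks with remainder 6, so 27 more Saturdays after the first → 28.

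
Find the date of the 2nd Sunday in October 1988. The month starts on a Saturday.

October 1988 begins on a Saturday, so the first Sunday is October 2 (1 day later).
The 2nd Sunday is 1 weeks later: 2 + 7 = 9.

9 October 1988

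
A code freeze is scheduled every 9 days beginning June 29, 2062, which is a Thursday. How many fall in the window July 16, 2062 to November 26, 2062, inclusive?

Occurrences land 9·i days after June 29, 2062 for i = 0, 1, 2, …
July 16, 2062 is 17 days after the start; 17 ÷ 9 = 1 remainder 8; since the remainder is 8, round up to i = 2. First occurrence in the window: #3 on July 17, 2062 (2×9 = 18 days in).
November 26, 2062 is 150 days after the start; 150 ÷ 9 = 16 remainder 6. Last occurrence in the window: #17 on November 20, 2062.
Occurrences #3 through #17: 15 in total.

15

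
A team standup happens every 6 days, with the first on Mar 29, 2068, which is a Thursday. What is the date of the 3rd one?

The 3rd occurrence is 2 intervals after the first: 2 × 6 = 12 days after Mar 29, 2068.
Mar has 31 days — 2 days to the end of Mar leaves 10.
10 days into Apr → Apr 10, 2068.

Apr 10, 2068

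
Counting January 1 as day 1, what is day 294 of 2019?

Jan has 31 days (294 − 31 = 263 remain).
Feb has 28 days (263 − 28 = 235 remain).
Mar has 31 days (235 − 31 = 204 remain).
Apr has 30 days (204 − 30 = 174 remain).
May has 31 days (174 − 31 = 143 remain).
Jun has 30 days (143 − 30 = 113 remain).
Jul has 31 days (113 − 31 = 82 remain).
Aug has 31 days (82 − 31 = 51 remain).
Sep has 30 days (51 − 30 = 21 remain).
21 into Oct → Oct 21.

Oct 21, 2019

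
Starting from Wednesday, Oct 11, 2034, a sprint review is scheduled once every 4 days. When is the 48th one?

Apr 17, 2035

The 48th occurrence is 47 intervals after the first: 47 × 4 = 188 days after Oct 11, 2034.
Oct has 31 days — 20 days to the end of Oct leaves 168.
Nov has 30 days (138 left).
Dec has 31 days (107 left).
Jan has 31 days (76 left).
Feb has 28 days (48 left).
Mar has 31 days (17 left).
17 days into Apr → Apr 17, 2035.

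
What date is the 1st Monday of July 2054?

July 2054 begins on a Wednesday, so the first Monday is July 6 (5 days later).

2054-07-06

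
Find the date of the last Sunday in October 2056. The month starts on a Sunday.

October 29, 2056

October 2056 begins on a Sunday, so the first Sunday is October 1.
October 2056 has 31 days. Adding weeks: 1, 8, 15, 22, 29 — the last one ≤ 31 is the 29th.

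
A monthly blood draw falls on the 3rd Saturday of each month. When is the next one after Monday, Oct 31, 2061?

Nov 19, 2061

Oct 2061 starts on a Saturday; its first Saturday is the 1st, so the 3rd Saturday is the 15th — Oct 15, 2061.
That is not after Oct 31, 2061, so look at Nov 2061.
Nov 2061 starts on a Tuesday; its first Saturday is the 5th, so the 3rd Saturday is the 19th — Nov 19, 2061.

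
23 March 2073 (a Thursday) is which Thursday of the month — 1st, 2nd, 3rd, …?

Day 23 falls in week ⌈23/7⌉ of the month.
Days 1–7 hold the 1st Thursday, 8–14 the 2nd, 15–21 the 3rd, 22–28 the 4th, 29–31 the 5th.
23 is in the range for the 4th.

4th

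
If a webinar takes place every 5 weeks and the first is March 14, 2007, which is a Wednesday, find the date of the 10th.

The 10th occurrence is 9 intervals after the first: 9 × 35 = 315 days after March 14, 2007.
March has 31 days — 17 days to the end of March leaves 298.
April has 30 days (268 left).
May has 31 days (237 left).
June has 30 days (207 left).
July has 31 days (176 left).
August has 31 days (145 left).
September has 30 days (115 left).
October has 31 days (84 left).
November has 30 days (54 left).
December has 31 days (23 left).
23 days into January → January 23, 2008.

January 23, 2008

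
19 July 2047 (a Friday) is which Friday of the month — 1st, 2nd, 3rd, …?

Day 19 falls in week ⌈19/7⌉ of the month.
Days 1–7 hold the 1st Friday, 8–14 the 2nd, 15–21 the 3rd, 22–28 the 4th, 29–31 the 5th.
19 is in the range for the 3rd.

3rd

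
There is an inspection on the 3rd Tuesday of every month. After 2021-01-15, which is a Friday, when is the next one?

January 2021 starts on a Friday; its first Tuesday is the 5th, so the 3rd Tuesday is the 19th — 2021-01-19.
2021-01-19 is after 2021-01-15, so that is the next one.

2021-01-19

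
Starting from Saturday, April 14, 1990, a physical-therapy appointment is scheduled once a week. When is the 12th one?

The 12th occurrence is 11 intervals after the first: 11 × 7 = 77 days after April 14, 1990.
April has 30 days — 16 days to the end of April leaves 61.
May has 31 days (30 left).
30 days into June → June 30, 1990.

June 30, 1990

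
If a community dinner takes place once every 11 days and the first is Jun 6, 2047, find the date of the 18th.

Dec 10, 2047

The 18th occurrence is 17 intervals after the first: 17 × 11 = 187 days after Jun 6, 2047.
Jun has 30 days — 24 days to the end of Jun leaves 163.
Jul has 31 days (132 left).
Aug has 31 days (101 left).
Sep has 30 days (71 left).
Oct has 31 days (40 left).
Nov has 30 days (10 left).
10 days into Dec → Dec 10, 2047.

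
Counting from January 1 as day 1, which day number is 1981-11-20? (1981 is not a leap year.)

Days in months before November: 31 + 28 + 31 + 30 + 31 + 30 + 31 + 31 + 30 + 31 = 304.
Plus 20 days into November → day 324.

324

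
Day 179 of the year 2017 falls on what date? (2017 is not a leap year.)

January has 31 days (179 − 31 = 148 remain).
February has 28 days (148 − 28 = 120 remain).
March has 31 days (120 − 31 = 89 remain).
April has 30 days (89 − 30 = 59 remain).
May has 31 days (59 − 31 = 28 remain).
28 into June → June 28.

2017-06-28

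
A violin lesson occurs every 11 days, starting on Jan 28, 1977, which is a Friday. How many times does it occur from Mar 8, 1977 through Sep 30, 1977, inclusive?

19

Occurrences land 11·i days after Jan 28, 1977 for i = 0, 1, 2, …
Mar 8, 1977 is 39 days after the start; 39 ÷ 11 = 3 remainder 6; since the remainder is 6, round up to i = 4. First occurrence in the window: #5 on Mar 13, 1977 (4×11 = 44 days in).
Sep 30, 1977 is 245 days after the start; 245 ÷ 11 = 22 remainder 3. Last occurrence in the window: #23 on Sep 27, 1977.
Occurrences #5 through #23: 19 in total.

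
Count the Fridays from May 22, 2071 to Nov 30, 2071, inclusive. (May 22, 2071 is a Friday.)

May 22, 2071 is a Friday; the first Friday on or after it is May 22, 2071.
From May 22, 2071 to Nov 30, 2071: 9 + 30 + 31 + 31 + 30 + 31 + 30 = 192 days (rest of May, Jun, Jul, Aug, Sep, Oct, Nov).
192 ÷ 7 = 27 full weeks with remainder 3, so 27 more Fridays after the first → 28.

28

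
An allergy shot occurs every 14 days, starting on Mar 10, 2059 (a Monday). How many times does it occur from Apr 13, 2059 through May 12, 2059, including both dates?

2

Occurrences land 14·i days after Mar 10, 2059 for i = 0, 1, 2, …
Apr 13, 2059 is 34 days after the start; 34 ÷ 14 = 2 remainder 6; since the remainder is 6, round up to i = 3. First occurrence in the window: #4 on Apr 21, 2059 (3×14 = 42 days in).
May 12, 2059 is 63 days after the start; 63 ÷ 14 = 4 remainder 7. Last occurrence in the window: #5 on May 5, 2059.
Occurrences #4 through #5: 2 in total.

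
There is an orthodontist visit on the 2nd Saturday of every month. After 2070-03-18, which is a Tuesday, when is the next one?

2070-04-12

March 2070 starts on a Saturday; its first Saturday is the 1st, so the 2nd Saturday is the 8th — 2070-03-08.
That is not after 2070-03-18, so look at April 2070.
April 2070 starts on a Tuesday; its first Saturday is the 5th, so the 2nd Saturday is the 12th — 2070-04-12.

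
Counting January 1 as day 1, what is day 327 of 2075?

Jan has 31 days (327 − 31 = 296 remain).
Feb has 28 days (296 − 28 = 268 remain).
Mar has 31 days (268 − 31 = 237 remain).
Apr has 30 days (237 − 30 = 207 remain).
May has 31 days (207 − 31 = 176 remain).
Jun has 30 days (176 − 30 = 146 remain).
Jul has 31 days (146 − 31 = 115 remain).
Aug has 31 days (115 − 31 = 84 remain).
Sep has 30 days (84 − 30 = 54 remain).
Oct has 31 days (54 − 31 = 23 remain).
23 into Nov → Nov 23.

Nov 23, 2075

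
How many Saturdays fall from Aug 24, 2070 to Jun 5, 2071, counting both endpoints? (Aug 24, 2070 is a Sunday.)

Aug 24, 2070 is a Sunday; the first Saturday on or after it is Aug 30, 2070 (6 days later).
From Aug 30, 2070 to Jun 5, 2071: 1 + 30 + 31 + 30 + 31 + 31 + 28 + 31 + 30 + 31 + 5 = 279 days (rest of Aug, Sep, Oct, Nov, Dec, Jan, Feb, Mar, Apr, May, Jun).
279 ÷ 7 = 39 full weeks with remainder 6, so 39 more Saturdays after the first → 40.

40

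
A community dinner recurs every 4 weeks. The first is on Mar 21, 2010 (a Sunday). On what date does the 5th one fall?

Jul 11, 2010

The 5th occurrence is 4 intervals after the first: 4 × 28 = 112 days after Mar 21, 2010.
Mar has 31 days — 10 days to the end of Mar leaves 102.
Apr has 30 days (72 left).
May has 31 days (41 left).
Jun has 30 days (11 left).
11 days into Jul → Jul 11, 2010.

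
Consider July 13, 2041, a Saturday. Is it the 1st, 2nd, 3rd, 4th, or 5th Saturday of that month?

2nd

Day 13 falls in week ⌈13/7⌉ of the month.
Days 1–7 hold the 1st Saturday, 8–14 the 2nd, 15–21 the 3rd, 22–28 the 4th, 29–31 the 5th.
13 is in the range for the 2nd.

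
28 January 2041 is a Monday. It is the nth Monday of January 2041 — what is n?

4th

Day 28 falls in week ⌈28/7⌉ of the month.
Days 1–7 hold the 1st Monday, 8–14 the 2nd, 15–21 the 3rd, 22–28 the 4th, 29–31 the 5th.
28 is in the range for the 4th.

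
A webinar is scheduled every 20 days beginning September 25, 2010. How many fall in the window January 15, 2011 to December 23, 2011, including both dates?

17

Occurrences land 20·i days after September 25, 2010 for i = 0, 1, 2, …
January 15, 2011 is 112 days after the start; 112 ÷ 20 = 5 remainder 12; since the remainder is 12, round up to i = 6. First occurrence in the window: #7 on January 23, 2011 (6×20 = 120 days in).
December 23, 2011 is 454 days after the start; 454 ÷ 20 = 22 remainder 14. Last occurrence in the window: #23 on December 9, 2011.
Occurrences #7 through #23: 17 in total.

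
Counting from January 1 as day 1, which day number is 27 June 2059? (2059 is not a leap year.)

Days in months before June: 31 + 28 + 31 + 30 + 31 = 151.
Plus 27 days into June → day 178.

178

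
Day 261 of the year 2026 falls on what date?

January has 31 days (261 − 31 = 230 remain).
February has 28 days (230 − 28 = 202 remain).
March has 31 days (202 − 31 = 171 remain).
April has 30 days (171 − 30 = 141 remain).
May has 31 days (141 − 31 = 110 remain).
June has 30 days (110 − 30 = 80 remain).
July has 31 days (80 − 31 = 49 remain).
August has 31 days (49 − 31 = 18 remain).
18 into September → September 18.

2026-09-18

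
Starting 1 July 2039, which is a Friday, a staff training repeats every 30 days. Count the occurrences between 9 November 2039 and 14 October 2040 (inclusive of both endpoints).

Occurrences land 30·i days after 1 July 2039 for i = 0, 1, 2, …
9 November 2039 is 131 days after the start; 131 ÷ 30 = 4 remainder 11; since the remainder is 11, round up to i = 5. First occurrence in the window: #6 on 28 November 2039 (5×30 = 150 days in).
14 October 2040 is 471 days after the start; 471 ÷ 30 = 15 remainder 21. Last occurrence in the window: #16 on 23 September 2040.
Occurrences #6 through #16: 11 in total.

11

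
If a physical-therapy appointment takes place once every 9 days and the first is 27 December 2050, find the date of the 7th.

The 7th occurrence is 6 intervals after the first: 6 × 9 = 54 days after 27 December 2050.
December has 31 days — 4 days to the end of December leaves 50.
January has 31 days (19 left).
19 days into February → 19 February 2051.

19 February 2051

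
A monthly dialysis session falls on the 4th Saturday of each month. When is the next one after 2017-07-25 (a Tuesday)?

July 2017 starts on a Saturday; its first Saturday is the 1st, so the 4th Saturday is the 22nd — 2017-07-22.
That is not after 2017-07-25, so look at August 2017.
August 2017 starts on a Tuesday; its first Saturday is the 5th, so the 4th Saturday is the 26th — 2017-08-26.

2017-08-26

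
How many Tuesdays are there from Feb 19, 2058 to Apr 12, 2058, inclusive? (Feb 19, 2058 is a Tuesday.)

Feb 19, 2058 is a Tuesday; the first Tuesday on or after it is Feb 19, 2058.
From Feb 19, 2058 to Apr 12, 2058: 9 + 31 + 12 = 52 days (rest of Feb, Mar, Apr).
52 ÷ 7 = 7 full weeks with remainder 3, so 7 more Tuesdays after the first → 8.

8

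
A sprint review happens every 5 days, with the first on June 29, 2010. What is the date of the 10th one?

August 13, 2010

The 10th occurrence is 9 intervals after the first: 9 × 5 = 45 days after June 29, 2010.
June has 30 days — 1 day to the end of June leaves 44.
July has 31 days (13 left).
13 days into August → August 13, 2010.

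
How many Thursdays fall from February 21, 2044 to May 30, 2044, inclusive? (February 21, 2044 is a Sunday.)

February 21, 2044 is a Sunday; the first Thursday on or after it is February 25, 2044 (4 days later).
From February 25, 2044 to May 30, 2044: 4 + 31 + 30 + 30 = 95 days (rest of February, March, April, May).
95 ÷ 7 = 13 full weeks with remainder 4, so 13 more Thursdays after the first → 14.

14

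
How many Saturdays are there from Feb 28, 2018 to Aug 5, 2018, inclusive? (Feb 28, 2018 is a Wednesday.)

23

Feb 28, 2018 is a Wednesday; the first Saturday on or after it is Mar 3, 2018 (3 days later).
From Mar 3, 2018 to Aug 5, 2018: 28 + 30 + 31 + 30 + 31 + 5 = 155 days (rest of Mar, Apr, May, Jun, Jul, Aug).
155 ÷ 7 = 22 full weeks with remainder 1, so 22 more Saturdays after the first → 23.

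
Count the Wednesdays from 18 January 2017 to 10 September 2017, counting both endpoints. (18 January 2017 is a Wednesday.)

18 January 2017 is a Wednesday; the first Wednesday on or after it is 18 January 2017.
From 18 January 2017 to 10 September 2017: 13 + 28 + 31 + 30 + 31 + 30 + 31 + 31 + 10 = 235 days (rest of January, February, March, April, May, June, July, August, September).
235 ÷ 7 = 33 full weeks with remainder 4, so 33 more Wednesdays after the first → 34.

34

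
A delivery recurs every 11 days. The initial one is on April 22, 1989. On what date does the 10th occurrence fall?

July 30, 1989

The 10th occurrence is 9 intervals after the first: 9 × 11 = 99 days after April 22, 1989.
April has 30 days — 8 days to the end of April leaves 91.
May has 31 days (60 left).
June has 30 days (30 left).
30 days into July → July 30, 1989.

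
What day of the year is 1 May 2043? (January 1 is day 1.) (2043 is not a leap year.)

Days in months before May: 31 + 28 + 31 + 30 = 120.
Plus 1 day into May → day 121.

121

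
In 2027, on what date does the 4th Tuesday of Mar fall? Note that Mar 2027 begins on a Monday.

Mar 2027 begins on a Monday, so the first Tuesday is Mar 2 (1 day later).
The 4th Tuesday is 3 weeks later: 2 + 21 = 23.

Mar 23, 2027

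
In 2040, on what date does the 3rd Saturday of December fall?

2040-12-15

December 2040 begins on a Saturday, so the first Saturday is December 1.
The 3rd Saturday is 2 weeks later: 1 + 14 = 15.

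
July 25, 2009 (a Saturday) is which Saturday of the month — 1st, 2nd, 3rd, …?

4th

Day 25 falls in week ⌈25/7⌉ of the month.
Days 1–7 hold the 1st Saturday, 8–14 the 2nd, 15–21 the 3rd, 22–28 the 4th, 29–31 the 5th.
25 is in the range for the 4th.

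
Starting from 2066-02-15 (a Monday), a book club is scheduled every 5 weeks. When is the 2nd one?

The 2nd occurrence is 1 interval after the first: 1 × 35 = 35 days after 2066-02-15.
February has 28 days — 13 days to the end of February leaves 22.
22 days into March → 2066-03-22.

2066-03-22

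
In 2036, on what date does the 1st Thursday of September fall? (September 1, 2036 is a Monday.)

4 September 2036

September 2036 begins on a Monday, so the first Thursday is September 4 (3 days later).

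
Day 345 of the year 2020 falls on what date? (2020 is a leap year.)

December 10, 2020

January has 31 days (345 − 31 = 314 remain).
February has 29 days (314 − 29 = 285 remain).
March has 31 days (285 − 31 = 254 remain).
April has 30 days (254 − 30 = 224 remain).
May has 31 days (224 − 31 = 193 remain).
June has 30 days (193 − 30 = 163 remain).
July has 31 days (163 − 31 = 132 remain).
August has 31 days (132 − 31 = 101 remain).
September has 30 days (101 − 30 = 71 remain).
October has 31 days (71 − 31 = 40 remain).
November has 30 days (40 − 30 = 10 remain).
10 into December → December 10.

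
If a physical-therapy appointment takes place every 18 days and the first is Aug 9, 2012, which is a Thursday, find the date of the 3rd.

Sep 14, 2012

The 3rd occurrence is 2 intervals after the first: 2 × 18 = 36 days after Aug 9, 2012.
Aug has 31 days — 22 days to the end of Aug leaves 14.
14 days into Sep → Sep 14, 2012.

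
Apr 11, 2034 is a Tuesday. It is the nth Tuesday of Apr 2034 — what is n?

Day 11 falls in week ⌈11/7⌉ of the month.
Days 1–7 hold the 1st Tuesday, 8–14 the 2nd, 15–21 the 3rd, 22–28 the 4th, 29–31 the 5th.
11 is in the range for the 2nd.

2nd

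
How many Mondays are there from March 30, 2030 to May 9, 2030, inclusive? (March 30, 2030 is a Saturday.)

March 30, 2030 is a Saturday; the first Monday on or after it is April 1, 2030 (2 days later).
From April 1, 2030 to May 9, 2030: 29 + 9 = 38 days (rest of April, May).
38 ÷ 7 = 5 full weeks with remainder 3, so 5 more Mondays after the first → 6.

6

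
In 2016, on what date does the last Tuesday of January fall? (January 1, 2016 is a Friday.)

26 January 2016

January 2016 begins on a Friday, so the first Tuesday is January 5 (4 days later).
January 2016 has 31 days. Adding weeks: 5, 12, 19, 26 — the last one ≤ 31 is the 26th.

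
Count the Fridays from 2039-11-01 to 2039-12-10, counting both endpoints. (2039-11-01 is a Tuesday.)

6

2039-11-01 is a Tuesday; the first Friday on or after it is 2039-11-04 (3 days later).
From 2039-11-04 to 2039-12-10: 26 + 10 = 36 days (rest of November, December).
36 ÷ 7 = 5 full weeks with remainder 1, so 5 more Fridays after the first → 6.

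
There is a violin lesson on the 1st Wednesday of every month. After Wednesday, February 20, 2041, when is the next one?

March 6, 2041

February 2041 starts on a Friday, so its 1st Wednesday is February 6, 2041 (5 days in).
That is not after February 20, 2041, so look at March 2041.
March 2041 starts on a Friday, so its 1st Wednesday is March 6, 2041 (5 days in).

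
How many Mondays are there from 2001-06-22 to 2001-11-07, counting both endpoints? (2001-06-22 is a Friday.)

2001-06-22 is a Friday; the first Monday on or after it is 2001-06-25 (3 days later).
From 2001-06-25 to 2001-11-07: 5 + 31 + 31 + 30 + 31 + 7 = 135 days (rest of June, July, August, September, October, November).
135 ÷ 7 = 19 full weeks with remainder 2, so 19 more Mondays after the first → 20.

20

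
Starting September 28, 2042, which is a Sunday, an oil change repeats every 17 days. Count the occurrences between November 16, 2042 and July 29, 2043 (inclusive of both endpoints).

Occurrences land 17·i days after September 28, 2042 for i = 0, 1, 2, …
November 16, 2042 is 49 days after the start; 49 ÷ 17 = 2 remainder 15; since the remainder is 15, round up to i = 3. First occurrence in the window: #4 on November 18, 2042 (3×17 = 51 days in).
July 29, 2043 is 304 days after the start; 304 ÷ 17 = 17 remainder 15. Last occurrence in the window: #18 on July 14, 2043.
Occurrences #4 through #18: 15 in total.

15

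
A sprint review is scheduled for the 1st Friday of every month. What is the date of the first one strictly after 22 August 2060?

August 2060 starts on a Sunday, so its 1st Friday is 6 August 2060 (5 days in).
That is not after 22 August 2060, so look at September 2060.
September 2060 starts on a Wednesday, so its 1st Friday is 3 September 2060 (2 days in).

3 September 2060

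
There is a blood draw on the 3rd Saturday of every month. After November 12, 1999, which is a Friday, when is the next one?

November 1999 starts on a Monday; its first Saturday is the 6th, so the 3rd Saturday is the 20th — November 20, 1999.
November 20, 1999 is after November 12, 1999, so that is the next one.

November 20, 1999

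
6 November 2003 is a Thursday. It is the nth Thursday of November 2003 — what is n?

1st

Day 6 falls in week ⌈6/7⌉ of the month.
Days 1–7 hold the 1st Thursday, 8–14 the 2nd, 15–21 the 3rd, 22–28 the 4th, 29–31 the 5th.
6 is in the range for the 1st.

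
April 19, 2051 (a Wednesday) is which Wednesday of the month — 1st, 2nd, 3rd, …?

Day 19 falls in week ⌈19/7⌉ of the month.
Days 1–7 hold the 1st Wednesday, 8–14 the 2nd, 15–21 the 3rd, 22–28 the 4th, 29–31 the 5th.
19 is in the range for the 3rd.

3rd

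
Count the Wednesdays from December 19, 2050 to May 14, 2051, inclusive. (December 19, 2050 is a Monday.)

21

December 19, 2050 is a Monday; the first Wednesday on or after it is December 21, 2050 (2 days later).
From December 21, 2050 to May 14, 2051: 10 + 31 + 28 + 31 + 30 + 14 = 144 days (rest of December, January, February, March, April, May).
144 ÷ 7 = 20 full weeks with remainder 4, so 20 more Wednesdays after the first → 21.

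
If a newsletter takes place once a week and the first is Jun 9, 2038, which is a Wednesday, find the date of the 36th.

Feb 9, 2039

The 36th occurrence is 35 intervals after the first: 35 × 7 = 245 days after Jun 9, 2038.
Jun has 30 days — 21 days to the end of Jun leaves 224.
Jul has 31 days (193 left).
Aug has 31 days (162 left).
Sep has 30 days (132 left).
Oct has 31 days (101 left).
Nov has 30 days (71 left).
Dec has 31 days (40 left).
Jan has 31 days (9 left).
9 days into Feb → Feb 9, 2039.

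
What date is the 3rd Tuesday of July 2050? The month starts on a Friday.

July 19, 2050

July 2050 begins on a Friday, so the first Tuesday is July 5 (4 days later).
The 3rd Tuesday is 2 weeks later: 5 + 14 = 19.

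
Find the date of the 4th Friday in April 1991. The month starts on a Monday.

April 1991 begins on a Monday, so the first Friday is April 5 (4 days later).
The 4th Friday is 3 weeks later: 5 + 21 = 26.

1991-04-26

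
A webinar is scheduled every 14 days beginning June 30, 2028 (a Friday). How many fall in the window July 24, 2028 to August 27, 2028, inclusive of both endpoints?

Occurrences land 14·i days after June 30, 2028 for i = 0, 1, 2, …
July 24, 2028 is 24 days after the start; 24 ÷ 14 = 1 remainder 10; since the remainder is 10, round up to i = 2. First occurrence in the window: #3 on July 28, 2028 (2×14 = 28 days in).
August 27, 2028 is 58 days after the start; 58 ÷ 14 = 4 remainder 2. Last occurrence in the window: #5 on August 25, 2028.
Occurrences #3 through #5: 3 in total.

3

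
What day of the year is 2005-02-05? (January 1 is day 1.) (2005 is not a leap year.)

36

Days in months before February: 31 = 31.
Plus 5 days into February → day 36.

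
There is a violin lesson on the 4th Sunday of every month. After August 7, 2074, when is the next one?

August 2074 starts on a Wednesday; its first Sunday is the 5th, so the 4th Sunday is the 26th — August 26, 2074.
August 26, 2074 is after August 7, 2074, so that is the next one.

August 26, 2074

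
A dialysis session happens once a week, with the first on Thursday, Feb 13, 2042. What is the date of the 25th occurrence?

Jul 31, 2042

The 25th occurrence is 24 intervals after the first: 24 × 7 = 168 days after Feb 13, 2042.
Feb has 28 days — 15 days to the end of Feb leaves 153.
Mar has 31 days (122 left).
Apr has 30 days (92 left).
May has 31 days (61 left).
Jun has 30 days (31 left).
31 days into Jul → Jul 31, 2042.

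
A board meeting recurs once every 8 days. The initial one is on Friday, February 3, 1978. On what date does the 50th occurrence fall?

March 2, 1979

The 50th occurrence is 49 intervals after the first: 49 × 8 = 392 days after February 3, 1978.
February has 28 days — 25 days to the end of February leaves 367.
March has 31 days (336 left).
April has 30 days (306 left).
May has 31 days (275 left).
June has 30 days (245 left).
July has 31 days (214 left).
August has 31 days (183 left).
September has 30 days (153 left).
October has 31 days (122 left).
November has 30 days (92 left).
December has 31 days (61 left).
January has 31 days (30 left).
February has 28 days (2 left).
2 days into March → March 2, 1979.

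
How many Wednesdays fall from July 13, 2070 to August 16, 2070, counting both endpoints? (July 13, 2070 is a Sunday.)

July 13, 2070 is a Sunday; the first Wednesday on or after it is July 16, 2070 (3 days later).
From July 16, 2070 to August 16, 2070: 15 + 16 = 31 days (rest of July, August).
31 ÷ 7 = 4 full weeks with remainder 3, so 4 more Wednesdays after the first → 5.

5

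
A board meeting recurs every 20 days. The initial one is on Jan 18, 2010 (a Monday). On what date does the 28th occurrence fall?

Jul 12, 2011

The 28th occurrence is 27 intervals after the first: 27 × 20 = 540 days after Jan 18, 2010.
Jan has 31 days — 13 days to the end of Jan leaves 527.
From end of Jan to end of 2010 is 334 days (193 left).
Jan has 31 days (162 left).
Feb has 28 days (134 left).
Mar has 31 days (103 left).
Apr has 30 days (73 left).
May has 31 days (42 left).
Jun has 30 days (12 left).
12 days into Jul → Jul 12, 2011.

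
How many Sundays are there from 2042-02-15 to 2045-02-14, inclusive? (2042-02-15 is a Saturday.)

157

2042-02-15 is a Saturday; the first Sunday on or after it is 2042-02-16 (1 day later).
From 2042-02-16 to 2045-02-14: 318 + 365 + 366 + 45 = 1094 days (rest of 2042, 2043, 2044, to 2045-02-14 in 2045).
1094 ÷ 7 = 156 full weeks with remainder 2, so 156 more Sundays after the first → 157.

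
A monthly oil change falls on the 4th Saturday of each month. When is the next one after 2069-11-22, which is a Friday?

2069-11-23

November 2069 starts on a Friday; its first Saturday is the 2nd, so the 4th Saturday is the 23rd — 2069-11-23.
2069-11-23 is after 2069-11-22, so that is the next one.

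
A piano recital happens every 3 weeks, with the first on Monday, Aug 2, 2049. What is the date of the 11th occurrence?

The 11th occurrence is 10 intervals after the first: 10 × 21 = 210 days after Aug 2, 2049.
Aug has 31 days — 29 days to the end of Aug leaves 181.
Sep has 30 days (151 left).
Oct has 31 days (120 left).
Nov has 30 days (90 left).
Dec has 31 days (59 left).
Jan has 31 days (28 left).
28 days into Feb → Feb 28, 2050.

Feb 28, 2050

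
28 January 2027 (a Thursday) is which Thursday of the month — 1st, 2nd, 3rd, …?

Day 28 falls in week ⌈28/7⌉ of the month.
Days 1–7 hold the 1st Thursday, 8–14 the 2nd, 15–21 the 3rd, 22–28 the 4th, 29–31 the 5th.
28 is in the range for the 4th.

4th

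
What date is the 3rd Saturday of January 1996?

20 January 1996

January 1996 begins on a Monday, so the first Saturday is January 6 (5 days later).
The 3rd Saturday is 2 weeks later: 6 + 14 = 20.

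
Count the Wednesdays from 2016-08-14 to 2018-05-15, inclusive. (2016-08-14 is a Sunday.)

91

2016-08-14 is a Sunday; the first Wednesday on or after it is 2016-08-17 (3 days later).
From 2016-08-17 to 2018-05-15: 136 + 365 + 135 = 636 days (rest of 2016, 2017, to 2018-05-15 in 2018).
636 ÷ 7 = 90 full weeks with remainder 6, so 90 more Wednesdays after the first → 91.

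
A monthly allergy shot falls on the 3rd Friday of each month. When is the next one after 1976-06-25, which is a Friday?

1976-07-16

June 1976 starts on a Tuesday; its first Friday is the 4th, so the 3rd Friday is the 18th — 1976-06-18.
That is not after 1976-06-25, so look at July 1976.
July 1976 starts on a Thursday; its first Friday is the 2nd, so the 3rd Friday is the 16th — 1976-07-16.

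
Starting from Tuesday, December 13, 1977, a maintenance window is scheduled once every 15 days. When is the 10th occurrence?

April 27, 1978

The 10th occurrence is 9 intervals after the first: 9 × 15 = 135 days after December 13, 1977.
December has 31 days — 18 days to the end of December leaves 117.
January has 31 days (86 left).
February has 28 days (58 left).
March has 31 days (27 left).
27 days into April → April 27, 1978.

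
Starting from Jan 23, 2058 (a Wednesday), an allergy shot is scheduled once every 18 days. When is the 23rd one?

The 23rd occurrence is 22 intervals after the first: 22 × 18 = 396 days after Jan 23, 2058.
Jan has 31 days — 8 days to the end of Jan leaves 388.
Feb has 28 days (360 left).
Mar has 31 days (329 left).
Apr has 30 days (299 left).
May has 31 days (268 left).
Jun has 30 days (238 left).
Jul has 31 days (207 left).
Aug has 31 days (176 left).
Sep has 30 days (146 left).
Oct has 31 days (115 left).
Nov has 30 days (85 left).
Dec has 31 days (54 left).
Jan has 31 days (23 left).
23 days into Feb → Feb 23, 2059.

Feb 23, 2059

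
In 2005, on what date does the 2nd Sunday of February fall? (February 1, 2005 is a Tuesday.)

February 2005 begins on a Tuesday, so the first Sunday is February 6 (5 days later).
The 2nd Sunday is 1 weeks later: 6 + 7 = 13.

February 13, 2005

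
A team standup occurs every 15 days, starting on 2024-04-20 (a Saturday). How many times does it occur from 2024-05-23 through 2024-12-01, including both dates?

Occurrences land 15·i days after 2024-04-20 for i = 0, 1, 2, …
2024-05-23 is 33 days after the start; 33 ÷ 15 = 2 remainder 3; since the remainder is 3, round up to i = 3. First occurrence in the window: #4 on 2024-06-04 (3×15 = 45 days in).
2024-12-01 is 225 days after the start; 225 ÷ 15 = 15 remainder 0. Last occurrence in the window: #16 on 2024-12-01.
Occurrences #4 through #16: 13 in total.

13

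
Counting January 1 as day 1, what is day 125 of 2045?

2045-05-05

January has 31 days (125 − 31 = 94 remain).
February has 28 days (94 − 28 = 66 remain).
March has 31 days (66 − 31 = 35 remain).
April has 30 days (35 − 30 = 5 remain).
5 into May → May 5.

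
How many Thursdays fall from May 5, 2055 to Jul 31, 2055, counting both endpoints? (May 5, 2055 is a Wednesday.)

13

May 5, 2055 is a Wednesday; the first Thursday on or after it is May 6, 2055 (1 day later).
From May 6, 2055 to Jul 31, 2055: 25 + 30 + 31 = 86 days (rest of May, Jun, Jul).
86 ÷ 7 = 12 full weeks with remainder 2, so 12 more Thursdays after the first → 13.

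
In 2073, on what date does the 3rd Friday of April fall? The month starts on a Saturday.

April 21, 2073

April 2073 begins on a Saturday, so the first Friday is April 7 (6 days later).
The 3rd Friday is 2 weeks later: 7 + 14 = 21.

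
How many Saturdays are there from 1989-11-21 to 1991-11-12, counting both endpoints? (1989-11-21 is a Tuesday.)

103

1989-11-21 is a Tuesday; the first Saturday on or after it is 1989-11-25 (4 days later).
From 1989-11-25 to 1991-11-12: 36 + 365 + 316 = 717 days (rest of 1989, 1990, to 1991-11-12 in 1991).
717 ÷ 7 = 102 full weeks with remainder 3, so 102 more Saturdays after the first → 103.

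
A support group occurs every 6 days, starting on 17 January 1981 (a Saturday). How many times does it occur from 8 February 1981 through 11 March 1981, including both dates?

Occurrences land 6·i days after 17 January 1981 for i = 0, 1, 2, …
8 February 1981 is 22 days after the start; 22 ÷ 6 = 3 remainder 4; since the remainder is 4, round up to i = 4. First occurrence in the window: #5 on 10 February 1981 (4×6 = 24 days in).
11 March 1981 is 53 days after the start; 53 ÷ 6 = 8 remainder 5. Last occurrence in the window: #9 on 6 March 1981.
Occurrences #5 through #9: 5 in total.

5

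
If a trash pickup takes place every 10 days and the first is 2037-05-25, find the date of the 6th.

2037-07-14

The 6th occurrence is 5 intervals after the first: 5 × 10 = 50 days after 2037-05-25.
May has 31 days — 6 days to the end of May leaves 44.
June has 30 days (14 left).
14 days into July → 2037-07-14.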